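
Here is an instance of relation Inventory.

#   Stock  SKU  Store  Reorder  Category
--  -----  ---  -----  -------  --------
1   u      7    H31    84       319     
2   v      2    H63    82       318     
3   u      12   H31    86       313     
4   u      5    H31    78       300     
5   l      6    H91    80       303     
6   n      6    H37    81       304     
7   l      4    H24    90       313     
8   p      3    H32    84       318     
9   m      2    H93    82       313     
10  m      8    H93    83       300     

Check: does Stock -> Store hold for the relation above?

No

Stock=u: rows 1, 3, 4 → Store = H31, H31, H31 ✓
Stock=v: row 2 → Store = H63 ✓
Stock=l: rows 5, 7 → Store takes values {H91, H24} — violation
Stock=n: row 6 → Store = H37 ✓
Stock=p: row 8 → Store = H32 ✓
Stock=m: rows 9, 10 → Store = H93, H93 ✓
Two rows agree on Stock but differ on Store, so Stock -> Store does not hold.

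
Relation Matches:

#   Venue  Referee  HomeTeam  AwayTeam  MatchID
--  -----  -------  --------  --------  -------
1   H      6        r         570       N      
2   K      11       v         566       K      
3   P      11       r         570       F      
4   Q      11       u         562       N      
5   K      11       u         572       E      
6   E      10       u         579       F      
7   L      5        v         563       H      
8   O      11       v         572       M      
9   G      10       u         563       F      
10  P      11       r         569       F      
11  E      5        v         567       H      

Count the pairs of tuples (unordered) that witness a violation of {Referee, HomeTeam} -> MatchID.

(Referee=11, HomeTeam=v): violating pairs (2,8) — 1 pair.
(Referee=11, HomeTeam=r): all 2 rows agree on MatchID — 0 pairs.
(Referee=11, HomeTeam=u): violating pairs (4,5) — 1 pair.
(Referee=10, HomeTeam=u): all 2 rows agree on MatchID — 0 pairs.
(Referee=5, HomeTeam=v): all 2 rows agree on MatchID — 0 pairs.

2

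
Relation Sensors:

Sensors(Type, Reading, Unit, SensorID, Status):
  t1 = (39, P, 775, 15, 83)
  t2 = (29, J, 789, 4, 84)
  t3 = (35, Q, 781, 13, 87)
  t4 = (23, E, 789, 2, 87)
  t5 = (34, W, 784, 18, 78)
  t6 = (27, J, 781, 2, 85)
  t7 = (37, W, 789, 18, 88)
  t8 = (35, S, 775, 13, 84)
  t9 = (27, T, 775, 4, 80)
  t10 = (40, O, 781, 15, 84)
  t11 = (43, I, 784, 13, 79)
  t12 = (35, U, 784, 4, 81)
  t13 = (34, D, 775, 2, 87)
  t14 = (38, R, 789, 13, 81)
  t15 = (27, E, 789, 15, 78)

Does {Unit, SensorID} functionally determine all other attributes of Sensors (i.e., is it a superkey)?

Yes

All 15 rows have distinct {Unit, SensorID} values, so {Unit, SensorID} → (all attributes) holds and {Unit, SensorID} is a superkey.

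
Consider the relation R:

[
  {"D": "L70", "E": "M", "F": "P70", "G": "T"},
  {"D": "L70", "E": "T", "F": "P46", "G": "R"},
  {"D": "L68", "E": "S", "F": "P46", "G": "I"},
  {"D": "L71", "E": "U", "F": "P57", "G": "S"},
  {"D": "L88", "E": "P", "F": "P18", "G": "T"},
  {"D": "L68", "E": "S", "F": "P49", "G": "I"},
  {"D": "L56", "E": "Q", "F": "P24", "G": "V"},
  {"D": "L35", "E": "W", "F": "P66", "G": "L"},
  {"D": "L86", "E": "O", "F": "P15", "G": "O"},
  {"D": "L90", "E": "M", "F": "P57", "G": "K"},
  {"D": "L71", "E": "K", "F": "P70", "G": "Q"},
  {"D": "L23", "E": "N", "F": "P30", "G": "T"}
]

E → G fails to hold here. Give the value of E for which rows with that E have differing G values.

E=M: 2 rows → G takes values {T, K} — violation
E=T: 1 row → G = R ✓
E=S: 2 rows → G = I, I ✓
E=U: 1 row → G = S ✓
E=P: 1 row → G = T ✓
E=Q: 1 row → G = V ✓
E=W: 1 row → G = L ✓
E=O: 1 row → G = O ✓
E=K: 1 row → G = Q ✓
E=N: 1 row → G = T ✓
The only E value with inconsistent G is E=M.

M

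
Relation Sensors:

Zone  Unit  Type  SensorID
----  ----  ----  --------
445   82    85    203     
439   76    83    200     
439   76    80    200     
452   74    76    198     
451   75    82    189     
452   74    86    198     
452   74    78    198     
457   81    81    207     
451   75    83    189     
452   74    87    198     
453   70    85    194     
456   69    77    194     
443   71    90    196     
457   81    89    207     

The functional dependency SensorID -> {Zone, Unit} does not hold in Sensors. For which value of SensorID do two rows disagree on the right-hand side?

194

SensorID=203: 1 row → {Zone,Unit} = (445, 82) ✓
SensorID=200: 2 rows → {Zone,Unit} = (439, 76), (439, 76) ✓
SensorID=198: 4 rows → {Zone,Unit} = (452, 74), (452, 74), (452, 74), (452, 74) ✓
SensorID=189: 2 rows → {Zone,Unit} = (451, 75), (451, 75) ✓
SensorID=207: 2 rows → {Zone,Unit} = (457, 81), (457, 81) ✓
SensorID=194: 2 rows → {Zone,Unit} takes values {(453, 70), (456, 69)} — violation
SensorID=196: 1 row → {Zone,Unit} = (443, 71) ✓
The only SensorID value with inconsistent RHS is SensorID=194.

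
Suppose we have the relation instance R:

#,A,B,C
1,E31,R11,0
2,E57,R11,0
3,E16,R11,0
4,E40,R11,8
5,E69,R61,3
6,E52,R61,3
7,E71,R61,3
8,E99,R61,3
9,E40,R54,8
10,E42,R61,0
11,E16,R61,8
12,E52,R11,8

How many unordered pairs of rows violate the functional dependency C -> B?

8

C=0: violating pairs (1,10), (2,10), (3,10) — 3 pairs.
C=8: violating pairs (4,9), (4,11), (9,11), (9,12), (11,12) — 5 pairs.
C=3: all 4 rows agree on B — 0 pairs.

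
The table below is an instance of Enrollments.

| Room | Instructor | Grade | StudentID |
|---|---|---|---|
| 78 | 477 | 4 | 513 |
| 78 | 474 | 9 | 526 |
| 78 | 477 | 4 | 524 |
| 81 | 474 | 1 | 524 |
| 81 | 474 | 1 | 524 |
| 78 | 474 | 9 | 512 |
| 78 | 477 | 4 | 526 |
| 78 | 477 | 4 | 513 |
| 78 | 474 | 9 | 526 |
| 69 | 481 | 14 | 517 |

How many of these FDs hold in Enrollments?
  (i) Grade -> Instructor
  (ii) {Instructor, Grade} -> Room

(i) Grade -> Instructor: every LHS value maps to a single RHS value — holds.
(ii) {Instructor, Grade} -> Room: every LHS value maps to a single RHS value — holds.
2 of the 2 dependencies hold.

2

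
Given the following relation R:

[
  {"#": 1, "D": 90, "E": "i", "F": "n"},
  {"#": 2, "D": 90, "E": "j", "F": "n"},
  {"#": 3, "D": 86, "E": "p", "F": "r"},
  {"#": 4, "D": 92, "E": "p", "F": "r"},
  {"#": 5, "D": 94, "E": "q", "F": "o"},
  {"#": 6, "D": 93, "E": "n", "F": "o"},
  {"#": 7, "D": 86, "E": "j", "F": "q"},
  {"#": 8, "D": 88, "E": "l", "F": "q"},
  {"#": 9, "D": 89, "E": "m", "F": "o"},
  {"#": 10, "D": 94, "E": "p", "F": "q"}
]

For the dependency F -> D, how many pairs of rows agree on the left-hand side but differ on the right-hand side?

7

F=n: all 2 rows agree on D — 0 pairs.
F=r: violating pairs (3,4) — 1 pair.
F=o: violating pairs (5,6), (5,9), (6,9) — 3 pairs.
F=q: violating pairs (7,8), (7,10), (8,10) — 3 pairs.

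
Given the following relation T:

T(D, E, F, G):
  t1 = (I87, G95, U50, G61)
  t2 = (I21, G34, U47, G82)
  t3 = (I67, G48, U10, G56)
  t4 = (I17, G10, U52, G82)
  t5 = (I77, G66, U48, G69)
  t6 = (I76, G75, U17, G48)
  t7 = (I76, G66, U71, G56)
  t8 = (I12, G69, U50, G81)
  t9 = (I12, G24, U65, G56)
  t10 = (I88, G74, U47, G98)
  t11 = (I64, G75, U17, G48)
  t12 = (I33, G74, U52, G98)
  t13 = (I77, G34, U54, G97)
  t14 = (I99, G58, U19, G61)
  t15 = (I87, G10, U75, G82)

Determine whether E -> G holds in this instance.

E=G95: row 1 → G = G61 ✓
E=G34: rows 2, 13 → G takes values {G82, G97} — violation
E=G48: row 3 → G = G56 ✓
E=G10: rows 4, 15 → G = G82, G82 ✓
E=G66: rows 5, 7 → G takes values {G69, G56} — violation
E=G75: rows 6, 11 → G = G48, G48 ✓
E=G69: row 8 → G = G81 ✓
E=G24: row 9 → G = G56 ✓
E=G74: rows 10, 12 → G = G98, G98 ✓
E=G58: row 14 → G = G61 ✓
Two rows agree on E but differ on G, so E -> G does not hold.

No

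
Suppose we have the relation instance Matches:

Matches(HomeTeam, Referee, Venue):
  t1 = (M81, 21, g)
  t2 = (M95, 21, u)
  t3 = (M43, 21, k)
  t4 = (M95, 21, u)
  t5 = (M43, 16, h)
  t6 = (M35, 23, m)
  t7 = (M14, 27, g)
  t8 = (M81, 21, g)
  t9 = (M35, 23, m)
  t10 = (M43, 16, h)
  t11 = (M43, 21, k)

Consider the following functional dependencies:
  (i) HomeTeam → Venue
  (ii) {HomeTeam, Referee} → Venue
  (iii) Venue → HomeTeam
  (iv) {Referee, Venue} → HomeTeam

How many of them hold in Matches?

(i) HomeTeam → Venue: HomeTeam=M43: rows 3, 5, 10, 11 → Venue takes values {k, h} — violation — fails.
(ii) {HomeTeam, Referee} → Venue: every LHS value maps to a single RHS value — holds.
(iii) Venue → HomeTeam: Venue=g: rows 1, 7, 8 → HomeTeam takes values {M81, M14} — violation — fails.
(iv) {Referee, Venue} → HomeTeam: every LHS value maps to a single RHS value — holds.
2 of the 4 dependencies hold.

2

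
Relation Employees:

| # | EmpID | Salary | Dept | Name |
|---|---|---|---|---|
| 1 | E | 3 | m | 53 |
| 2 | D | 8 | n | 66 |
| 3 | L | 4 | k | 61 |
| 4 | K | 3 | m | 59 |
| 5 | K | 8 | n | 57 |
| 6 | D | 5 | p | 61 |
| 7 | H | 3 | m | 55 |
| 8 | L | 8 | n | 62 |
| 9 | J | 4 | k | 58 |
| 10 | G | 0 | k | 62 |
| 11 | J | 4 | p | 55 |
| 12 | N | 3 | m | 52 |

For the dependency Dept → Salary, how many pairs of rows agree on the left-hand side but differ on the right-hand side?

3

Dept=m: all 4 rows agree on Salary — 0 pairs.
Dept=n: all 3 rows agree on Salary — 0 pairs.
Dept=k: violating pairs (3,10), (9,10) — 2 pairs.
Dept=p: violating pairs (6,11) — 1 pair.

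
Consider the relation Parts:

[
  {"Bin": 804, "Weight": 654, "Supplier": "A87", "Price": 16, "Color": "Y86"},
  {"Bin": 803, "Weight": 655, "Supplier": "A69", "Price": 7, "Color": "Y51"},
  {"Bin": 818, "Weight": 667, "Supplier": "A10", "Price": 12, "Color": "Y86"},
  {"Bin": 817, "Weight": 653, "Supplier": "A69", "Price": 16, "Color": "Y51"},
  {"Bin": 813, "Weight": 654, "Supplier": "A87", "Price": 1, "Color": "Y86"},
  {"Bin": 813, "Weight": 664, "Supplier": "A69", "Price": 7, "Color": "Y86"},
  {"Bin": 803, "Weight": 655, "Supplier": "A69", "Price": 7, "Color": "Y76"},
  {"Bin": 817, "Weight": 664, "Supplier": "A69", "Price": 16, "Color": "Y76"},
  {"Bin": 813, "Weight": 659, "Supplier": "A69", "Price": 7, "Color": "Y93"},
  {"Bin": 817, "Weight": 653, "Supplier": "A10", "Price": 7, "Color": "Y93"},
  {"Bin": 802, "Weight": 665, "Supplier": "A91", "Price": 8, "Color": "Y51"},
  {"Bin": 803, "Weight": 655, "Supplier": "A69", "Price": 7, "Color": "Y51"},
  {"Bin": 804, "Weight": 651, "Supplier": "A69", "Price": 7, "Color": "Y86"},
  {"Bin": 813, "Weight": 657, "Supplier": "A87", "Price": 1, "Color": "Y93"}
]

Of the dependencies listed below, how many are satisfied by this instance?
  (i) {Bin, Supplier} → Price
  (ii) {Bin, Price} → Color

1

(i) {Bin, Supplier} → Price: every LHS value maps to a single RHS value — holds.
(ii) {Bin, Price} → Color: (Bin=803, Price=7): 3 rows → Color takes values {Y51, Y76} — violation; (Bin=817, Price=16): 2 rows → Color takes values {Y51, Y76} — violation; (Bin=813, Price=1): 2 rows → Color takes values {Y86, Y93} — violation; (Bin=813, Price=7): 2 rows → Color takes values {Y86, Y93} — violation — fails.
1 of the 2 dependencies holds.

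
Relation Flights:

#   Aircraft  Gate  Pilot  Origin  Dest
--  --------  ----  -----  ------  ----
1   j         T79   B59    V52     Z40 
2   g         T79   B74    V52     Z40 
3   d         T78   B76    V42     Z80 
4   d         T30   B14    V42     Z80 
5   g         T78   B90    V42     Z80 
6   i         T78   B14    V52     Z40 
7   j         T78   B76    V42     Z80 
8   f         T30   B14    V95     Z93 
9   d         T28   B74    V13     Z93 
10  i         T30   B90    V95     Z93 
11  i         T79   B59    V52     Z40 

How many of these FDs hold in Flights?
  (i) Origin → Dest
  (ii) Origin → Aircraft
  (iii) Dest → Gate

1

(i) Origin → Dest: every LHS value maps to a single RHS value — holds.
(ii) Origin → Aircraft: Origin=V52: rows 1, 2, 6, 11 → Aircraft takes values {j, g, i} — violation; Origin=V42: rows 3, 4, 5, 7 → Aircraft takes values {d, g, j} — violation; Origin=V95: rows 8, 10 → Aircraft takes values {f, i} — violation — fails.
(iii) Dest → Gate: Dest=Z40: rows 1, 2, 6, 11 → Gate takes values {T79, T78} — violation; Dest=Z80: rows 3, 4, 5, 7 → Gate takes values {T78, T30} — violation; Dest=Z93: rows 8, 9, 10 → Gate takes values {T30, T28} — violation — fails.
1 of the 3 dependencies holds.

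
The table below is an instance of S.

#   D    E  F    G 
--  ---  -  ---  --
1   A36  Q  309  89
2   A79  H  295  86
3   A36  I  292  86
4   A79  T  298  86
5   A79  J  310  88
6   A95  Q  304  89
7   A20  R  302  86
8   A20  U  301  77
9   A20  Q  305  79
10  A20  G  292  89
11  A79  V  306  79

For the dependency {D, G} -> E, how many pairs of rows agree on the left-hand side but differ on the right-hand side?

(D=A79, G=86): violating pairs (2,4) — 1 pair.

1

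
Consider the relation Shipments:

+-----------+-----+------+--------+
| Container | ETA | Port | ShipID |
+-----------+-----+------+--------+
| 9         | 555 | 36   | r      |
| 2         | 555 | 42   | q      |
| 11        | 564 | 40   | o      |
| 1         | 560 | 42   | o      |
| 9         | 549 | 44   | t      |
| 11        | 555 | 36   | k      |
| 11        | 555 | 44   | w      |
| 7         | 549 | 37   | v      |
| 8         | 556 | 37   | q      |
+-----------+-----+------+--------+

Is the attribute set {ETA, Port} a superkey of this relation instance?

Two distinct rows share (ETA=555, Port=36), so {ETA, Port} does not determine every attribute — not a superkey.

No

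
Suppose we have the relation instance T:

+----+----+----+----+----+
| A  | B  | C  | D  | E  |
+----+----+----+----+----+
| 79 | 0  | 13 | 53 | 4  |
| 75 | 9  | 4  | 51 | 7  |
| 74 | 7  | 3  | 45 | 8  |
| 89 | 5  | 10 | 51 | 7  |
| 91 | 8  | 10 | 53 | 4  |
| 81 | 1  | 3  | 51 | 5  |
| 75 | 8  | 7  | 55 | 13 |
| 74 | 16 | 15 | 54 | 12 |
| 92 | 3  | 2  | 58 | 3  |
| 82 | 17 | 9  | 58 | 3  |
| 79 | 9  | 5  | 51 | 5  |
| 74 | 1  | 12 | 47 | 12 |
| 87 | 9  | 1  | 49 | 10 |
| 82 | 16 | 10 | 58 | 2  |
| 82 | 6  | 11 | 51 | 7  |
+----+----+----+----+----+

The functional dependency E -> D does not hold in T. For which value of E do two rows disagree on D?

E=4: 2 rows → D = 53, 53 ✓
E=7: 3 rows → D = 51, 51, 51 ✓
E=8: 1 row → D = 45 ✓
E=5: 2 rows → D = 51, 51 ✓
E=13: 1 row → D = 55 ✓
E=12: 2 rows → D takes values {54, 47} — violation
E=3: 2 rows → D = 58, 58 ✓
E=10: 1 row → D = 49 ✓
E=2: 1 row → D = 58 ✓
The only E value with inconsistent D is E=12.

12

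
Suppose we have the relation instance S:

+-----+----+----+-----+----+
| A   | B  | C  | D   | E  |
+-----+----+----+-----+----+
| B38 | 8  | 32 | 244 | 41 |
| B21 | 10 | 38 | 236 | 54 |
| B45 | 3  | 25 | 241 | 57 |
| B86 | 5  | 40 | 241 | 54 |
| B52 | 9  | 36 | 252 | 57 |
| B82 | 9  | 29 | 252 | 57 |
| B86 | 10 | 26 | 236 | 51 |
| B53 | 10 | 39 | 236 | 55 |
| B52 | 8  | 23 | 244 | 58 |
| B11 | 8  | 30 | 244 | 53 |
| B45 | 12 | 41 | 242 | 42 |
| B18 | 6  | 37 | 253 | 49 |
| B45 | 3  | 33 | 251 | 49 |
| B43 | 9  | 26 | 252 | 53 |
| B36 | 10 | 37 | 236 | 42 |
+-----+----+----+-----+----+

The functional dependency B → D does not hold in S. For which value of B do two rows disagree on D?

3

B=8: 3 rows → D = 244, 244, 244 ✓
B=10: 4 rows → D = 236, 236, 236, 236 ✓
B=3: 2 rows → D takes values {241, 251} — violation
B=5: 1 row → D = 241 ✓
B=9: 3 rows → D = 252, 252, 252 ✓
B=12: 1 row → D = 242 ✓
B=6: 1 row → D = 253 ✓
The only B value with inconsistent D is B=3.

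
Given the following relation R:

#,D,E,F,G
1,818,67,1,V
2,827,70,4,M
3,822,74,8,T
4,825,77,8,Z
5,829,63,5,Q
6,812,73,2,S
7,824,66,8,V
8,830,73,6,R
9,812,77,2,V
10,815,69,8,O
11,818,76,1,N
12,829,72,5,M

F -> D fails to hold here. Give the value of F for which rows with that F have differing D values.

8

F=1: rows 1, 11 → D = 818, 818 ✓
F=4: row 2 → D = 827 ✓
F=8: rows 3, 4, 7, 10 → D takes values {822, 825, 824, 815} — violation
F=5: rows 5, 12 → D = 829, 829 ✓
F=2: rows 6, 9 → D = 812, 812 ✓
F=6: row 8 → D = 830 ✓
The only F value with inconsistent D is F=8.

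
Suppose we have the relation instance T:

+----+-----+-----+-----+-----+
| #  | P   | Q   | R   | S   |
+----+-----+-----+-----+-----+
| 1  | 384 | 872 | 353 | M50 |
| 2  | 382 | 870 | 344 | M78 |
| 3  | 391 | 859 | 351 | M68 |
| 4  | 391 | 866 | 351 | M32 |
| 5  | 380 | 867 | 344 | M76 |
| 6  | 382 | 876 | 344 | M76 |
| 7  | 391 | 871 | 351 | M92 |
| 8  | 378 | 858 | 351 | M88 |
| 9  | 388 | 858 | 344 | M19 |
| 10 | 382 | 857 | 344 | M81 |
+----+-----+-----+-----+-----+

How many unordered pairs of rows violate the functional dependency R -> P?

R=344: violating pairs (2,5), (2,9), (5,6), (5,9), (5,10), (6,9), (9,10) — 7 pairs.
R=351: violating pairs (3,8), (4,8), (7,8) — 3 pairs.

10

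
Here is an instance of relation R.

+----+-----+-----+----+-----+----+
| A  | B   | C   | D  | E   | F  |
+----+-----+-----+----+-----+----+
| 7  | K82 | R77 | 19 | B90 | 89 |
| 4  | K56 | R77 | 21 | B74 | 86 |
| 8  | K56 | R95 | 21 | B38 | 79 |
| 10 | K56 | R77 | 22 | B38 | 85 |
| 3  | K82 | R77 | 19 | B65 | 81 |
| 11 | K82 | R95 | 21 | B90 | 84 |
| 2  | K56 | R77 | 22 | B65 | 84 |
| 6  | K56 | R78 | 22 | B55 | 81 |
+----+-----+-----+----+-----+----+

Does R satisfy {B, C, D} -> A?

No

(B=K82, C=R77, D=19): 2 rows → A takes values {7, 3} — violation
(B=K56, C=R77, D=21): 1 row → A = 4 ✓
(B=K56, C=R95, D=21): 1 row → A = 8 ✓
(B=K56, C=R77, D=22): 2 rows → A takes values {10, 2} — violation
(B=K82, C=R95, D=21): 1 row → A = 11 ✓
(B=K56, C=R78, D=22): 1 row → A = 6 ✓
Two rows agree on {B, C, D} but differ on A, so {B, C, D} -> A does not hold.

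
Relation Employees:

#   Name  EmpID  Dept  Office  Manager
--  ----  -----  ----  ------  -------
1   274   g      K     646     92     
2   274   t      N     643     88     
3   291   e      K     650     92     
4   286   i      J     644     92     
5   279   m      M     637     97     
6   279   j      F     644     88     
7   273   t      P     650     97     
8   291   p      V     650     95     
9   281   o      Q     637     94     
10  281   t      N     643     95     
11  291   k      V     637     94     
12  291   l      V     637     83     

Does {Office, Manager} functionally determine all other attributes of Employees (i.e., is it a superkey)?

Rows 9 and 11 have the same {Office, Manager} value (Office=637, Manager=94) but are distinct tuples, so {Office, Manager} does not determine every attribute — not a superkey.

No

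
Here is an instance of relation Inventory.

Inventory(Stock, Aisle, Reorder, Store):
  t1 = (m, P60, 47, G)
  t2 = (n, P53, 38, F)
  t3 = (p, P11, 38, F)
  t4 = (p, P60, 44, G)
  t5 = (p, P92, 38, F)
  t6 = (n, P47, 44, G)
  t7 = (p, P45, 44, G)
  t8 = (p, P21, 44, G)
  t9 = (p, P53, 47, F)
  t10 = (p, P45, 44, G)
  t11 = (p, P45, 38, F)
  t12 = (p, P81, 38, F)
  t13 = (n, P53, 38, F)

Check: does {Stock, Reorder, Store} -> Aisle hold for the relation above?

(Stock=m, Reorder=47, Store=G): row 1 → Aisle = P60 ✓
(Stock=n, Reorder=38, Store=F): rows 2, 13 → Aisle = P53, P53 ✓
(Stock=p, Reorder=38, Store=F): rows 3, 5, 11, 12 → Aisle takes values {P11, P92, P45, P81} — violation
(Stock=p, Reorder=44, Store=G): rows 4, 7, 8, 10 → Aisle takes values {P60, P45, P21} — violation
(Stock=n, Reorder=44, Store=G): row 6 → Aisle = P47 ✓
(Stock=p, Reorder=47, Store=F): row 9 → Aisle = P53 ✓
Two rows agree on {Stock, Reorder, Store} but differ on Aisle, so {Stock, Reorder, Store} -> Aisle does not hold.

No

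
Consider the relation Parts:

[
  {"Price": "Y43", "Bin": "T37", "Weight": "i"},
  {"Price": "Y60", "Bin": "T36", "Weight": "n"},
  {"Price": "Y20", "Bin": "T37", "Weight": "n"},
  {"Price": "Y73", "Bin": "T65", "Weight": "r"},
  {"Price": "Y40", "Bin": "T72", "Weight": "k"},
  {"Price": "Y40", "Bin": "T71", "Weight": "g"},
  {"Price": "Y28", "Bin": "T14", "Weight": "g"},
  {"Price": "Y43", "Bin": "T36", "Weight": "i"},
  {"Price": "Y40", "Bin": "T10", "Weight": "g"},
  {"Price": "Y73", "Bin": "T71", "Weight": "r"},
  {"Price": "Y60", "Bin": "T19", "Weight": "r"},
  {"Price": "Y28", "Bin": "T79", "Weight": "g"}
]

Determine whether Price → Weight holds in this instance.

Price=Y43: 2 rows → Weight = i, i ✓
Price=Y60: 2 rows → Weight takes values {n, r} — violation
Price=Y20: 1 row → Weight = n ✓
Price=Y73: 2 rows → Weight = r, r ✓
Price=Y40: 3 rows → Weight takes values {k, g} — violation
Price=Y28: 2 rows → Weight = g, g ✓
Two rows agree on Price but differ on Weight, so Price → Weight does not hold.

No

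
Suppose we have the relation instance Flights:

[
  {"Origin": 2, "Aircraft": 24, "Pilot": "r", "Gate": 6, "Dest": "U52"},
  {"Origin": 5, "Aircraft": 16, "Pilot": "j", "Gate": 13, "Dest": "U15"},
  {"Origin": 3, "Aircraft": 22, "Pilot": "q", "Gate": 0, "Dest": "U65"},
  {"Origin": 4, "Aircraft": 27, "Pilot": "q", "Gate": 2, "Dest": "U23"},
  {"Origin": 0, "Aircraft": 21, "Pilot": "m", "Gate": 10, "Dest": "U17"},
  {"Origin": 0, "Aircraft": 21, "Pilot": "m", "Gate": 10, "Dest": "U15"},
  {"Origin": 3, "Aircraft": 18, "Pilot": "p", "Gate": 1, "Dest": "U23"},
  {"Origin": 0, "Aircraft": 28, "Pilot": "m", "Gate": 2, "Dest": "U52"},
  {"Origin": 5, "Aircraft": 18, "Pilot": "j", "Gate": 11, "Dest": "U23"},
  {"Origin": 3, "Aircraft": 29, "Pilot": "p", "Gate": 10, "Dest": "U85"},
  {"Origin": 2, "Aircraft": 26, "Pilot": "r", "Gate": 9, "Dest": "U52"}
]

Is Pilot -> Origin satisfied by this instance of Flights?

No

Pilot=r: 2 rows → Origin = 2, 2 ✓
Pilot=j: 2 rows → Origin = 5, 5 ✓
Pilot=q: 2 rows → Origin takes values {3, 4} — violation
Pilot=m: 3 rows → Origin = 0, 0, 0 ✓
Pilot=p: 2 rows → Origin = 3, 3 ✓
Two rows agree on Pilot but differ on Origin, so Pilot -> Origin does not hold.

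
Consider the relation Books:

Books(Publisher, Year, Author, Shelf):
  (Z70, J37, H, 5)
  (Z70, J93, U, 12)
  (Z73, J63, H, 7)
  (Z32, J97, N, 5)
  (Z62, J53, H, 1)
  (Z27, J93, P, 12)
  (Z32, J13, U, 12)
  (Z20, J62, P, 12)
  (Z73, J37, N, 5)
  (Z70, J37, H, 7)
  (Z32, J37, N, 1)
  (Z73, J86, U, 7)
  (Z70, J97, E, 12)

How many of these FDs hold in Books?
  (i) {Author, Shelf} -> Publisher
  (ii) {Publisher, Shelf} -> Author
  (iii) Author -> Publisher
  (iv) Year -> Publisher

0

(i) {Author, Shelf} -> Publisher: (Author=U, Shelf=12): 2 rows → Publisher takes values {Z70, Z32} — violation; (Author=H, Shelf=7): 2 rows → Publisher takes values {Z73, Z70} — violation; (Author=N, Shelf=5): 2 rows → Publisher takes values {Z32, Z73} — violation; (Author=P, Shelf=12): 2 rows → Publisher takes values {Z27, Z20} — violation — fails.
(ii) {Publisher, Shelf} -> Author: (Publisher=Z70, Shelf=12): 2 rows → Author takes values {U, E} — violation; (Publisher=Z73, Shelf=7): 2 rows → Author takes values {H, U} — violation — fails.
(iii) Author -> Publisher: Author=H: 4 rows → Publisher takes values {Z70, Z73, Z62} — violation; Author=U: 3 rows → Publisher takes values {Z70, Z32, Z73} — violation; Author=N: 3 rows → Publisher takes values {Z32, Z73} — violation; Author=P: 2 rows → Publisher takes values {Z27, Z20} — violation — fails.
(iv) Year -> Publisher: Year=J37: 4 rows → Publisher takes values {Z70, Z73, Z32} — violation; Year=J93: 2 rows → Publisher takes values {Z70, Z27} — violation; Year=J97: 2 rows → Publisher takes values {Z32, Z70} — violation — fails.
None of the 4 dependencies hold.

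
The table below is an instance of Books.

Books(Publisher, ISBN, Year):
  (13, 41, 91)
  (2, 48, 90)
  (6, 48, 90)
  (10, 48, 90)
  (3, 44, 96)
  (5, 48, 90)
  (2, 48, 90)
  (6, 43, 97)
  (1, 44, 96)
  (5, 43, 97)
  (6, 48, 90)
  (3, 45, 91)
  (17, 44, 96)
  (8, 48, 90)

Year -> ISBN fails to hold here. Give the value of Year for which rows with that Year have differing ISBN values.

91

Year=91: 2 rows → ISBN takes values {41, 45} — violation
Year=90: 7 rows → ISBN = 48, 48, 48, 48, 48, 48, 48 ✓
Year=96: 3 rows → ISBN = 44, 44, 44 ✓
Year=97: 2 rows → ISBN = 43, 43 ✓
The only Year value with inconsistent ISBN is Year=91.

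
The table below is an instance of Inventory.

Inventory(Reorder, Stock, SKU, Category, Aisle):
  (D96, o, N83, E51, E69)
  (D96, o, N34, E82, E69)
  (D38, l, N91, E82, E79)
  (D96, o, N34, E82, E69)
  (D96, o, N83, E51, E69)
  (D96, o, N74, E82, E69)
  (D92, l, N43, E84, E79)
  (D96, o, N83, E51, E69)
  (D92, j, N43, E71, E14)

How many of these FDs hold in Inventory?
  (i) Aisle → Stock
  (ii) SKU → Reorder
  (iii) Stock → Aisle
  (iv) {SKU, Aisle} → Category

4

(i) Aisle → Stock: every LHS value maps to a single RHS value — holds.
(ii) SKU → Reorder: every LHS value maps to a single RHS value — holds.
(iii) Stock → Aisle: every LHS value maps to a single RHS value — holds.
(iv) {SKU, Aisle} → Category: every LHS value maps to a single RHS value — holds.
4 of the 4 dependencies hold.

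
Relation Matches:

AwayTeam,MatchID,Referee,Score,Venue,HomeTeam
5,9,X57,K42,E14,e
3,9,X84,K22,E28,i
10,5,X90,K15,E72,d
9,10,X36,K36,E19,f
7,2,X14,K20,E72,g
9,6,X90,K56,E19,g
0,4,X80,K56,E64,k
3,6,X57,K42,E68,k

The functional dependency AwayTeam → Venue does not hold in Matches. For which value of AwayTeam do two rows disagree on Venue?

AwayTeam=5: 1 row → Venue = E14 ✓
AwayTeam=3: 2 rows → Venue takes values {E28, E68} — violation
AwayTeam=10: 1 row → Venue = E72 ✓
AwayTeam=9: 2 rows → Venue = E19, E19 ✓
AwayTeam=7: 1 row → Venue = E72 ✓
AwayTeam=0: 1 row → Venue = E64 ✓
The only AwayTeam value with inconsistent Venue is AwayTeam=3.

3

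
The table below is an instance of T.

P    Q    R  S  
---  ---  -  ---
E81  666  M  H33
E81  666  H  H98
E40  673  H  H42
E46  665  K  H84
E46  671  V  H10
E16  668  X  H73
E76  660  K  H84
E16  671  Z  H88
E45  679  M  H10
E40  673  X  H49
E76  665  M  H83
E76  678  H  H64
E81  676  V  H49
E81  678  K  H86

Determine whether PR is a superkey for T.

Yes

All 14 rows have distinct PR values, so PR → (all attributes) holds and PR is a superkey.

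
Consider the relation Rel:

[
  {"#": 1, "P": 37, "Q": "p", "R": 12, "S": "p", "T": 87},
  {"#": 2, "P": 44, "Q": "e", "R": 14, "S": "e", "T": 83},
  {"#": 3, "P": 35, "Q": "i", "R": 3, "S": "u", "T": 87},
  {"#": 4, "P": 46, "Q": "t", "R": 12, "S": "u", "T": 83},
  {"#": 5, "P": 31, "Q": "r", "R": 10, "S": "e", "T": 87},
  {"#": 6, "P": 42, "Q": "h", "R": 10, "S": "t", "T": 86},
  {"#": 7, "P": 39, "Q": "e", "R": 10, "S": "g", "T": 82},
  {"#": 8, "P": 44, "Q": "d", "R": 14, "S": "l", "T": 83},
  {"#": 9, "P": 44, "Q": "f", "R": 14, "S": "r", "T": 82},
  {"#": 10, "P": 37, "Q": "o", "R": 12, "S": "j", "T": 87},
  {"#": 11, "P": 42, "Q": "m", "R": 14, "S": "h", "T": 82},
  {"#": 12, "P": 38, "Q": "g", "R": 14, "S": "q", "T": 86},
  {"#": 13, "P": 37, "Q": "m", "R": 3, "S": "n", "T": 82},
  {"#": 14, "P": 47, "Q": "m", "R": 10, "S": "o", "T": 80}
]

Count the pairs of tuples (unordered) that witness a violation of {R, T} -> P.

(R=12, T=87): all 2 rows agree on P — 0 pairs.
(R=14, T=83): all 2 rows agree on P — 0 pairs.
(R=14, T=82): violating pairs (9,11) — 1 pair.

1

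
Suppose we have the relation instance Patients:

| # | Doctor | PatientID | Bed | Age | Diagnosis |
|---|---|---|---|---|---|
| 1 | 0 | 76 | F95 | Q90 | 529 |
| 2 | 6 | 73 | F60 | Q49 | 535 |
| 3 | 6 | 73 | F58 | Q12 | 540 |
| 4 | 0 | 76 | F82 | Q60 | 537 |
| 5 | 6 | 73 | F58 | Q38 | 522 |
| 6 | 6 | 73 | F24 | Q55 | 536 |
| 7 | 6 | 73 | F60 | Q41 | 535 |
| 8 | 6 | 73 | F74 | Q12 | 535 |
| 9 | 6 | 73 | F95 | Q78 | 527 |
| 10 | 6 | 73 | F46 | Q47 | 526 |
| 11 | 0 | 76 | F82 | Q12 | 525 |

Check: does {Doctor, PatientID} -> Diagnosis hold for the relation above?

(Doctor=0, PatientID=76): rows 1, 4, 11 → Diagnosis takes values {529, 537, 525} — violation
(Doctor=6, PatientID=73): rows 2, 3, 5, 6, 7, 8, 9, 10 → Diagnosis takes values {535, 540, 522, 536, 527, 526} — violation
Two rows agree on {Doctor, PatientID} but differ on Diagnosis, so {Doctor, PatientID} -> Diagnosis does not hold.

No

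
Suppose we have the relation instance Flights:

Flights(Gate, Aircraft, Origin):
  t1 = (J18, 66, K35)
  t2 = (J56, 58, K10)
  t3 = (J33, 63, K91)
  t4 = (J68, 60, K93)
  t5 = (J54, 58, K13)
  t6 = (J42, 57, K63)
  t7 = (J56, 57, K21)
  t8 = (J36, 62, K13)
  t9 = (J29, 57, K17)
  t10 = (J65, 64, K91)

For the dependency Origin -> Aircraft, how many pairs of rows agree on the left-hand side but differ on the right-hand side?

2

Origin=K91: violating pairs (3,10) — 1 pair.
Origin=K13: violating pairs (5,8) — 1 pair.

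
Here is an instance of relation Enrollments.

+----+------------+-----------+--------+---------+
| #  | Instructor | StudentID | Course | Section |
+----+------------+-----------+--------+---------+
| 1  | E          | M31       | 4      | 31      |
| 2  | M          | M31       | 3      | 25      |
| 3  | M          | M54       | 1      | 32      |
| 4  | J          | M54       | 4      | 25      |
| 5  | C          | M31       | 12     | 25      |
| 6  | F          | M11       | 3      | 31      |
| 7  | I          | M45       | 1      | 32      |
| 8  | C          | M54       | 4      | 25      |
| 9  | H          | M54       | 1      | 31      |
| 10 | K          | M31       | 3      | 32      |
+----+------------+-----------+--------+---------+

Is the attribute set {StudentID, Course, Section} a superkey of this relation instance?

No

Rows 4 and 8 have the same {StudentID, Course, Section} value (StudentID=M54, Course=4, Section=25) but are distinct tuples, so {StudentID, Course, Section} does not determine every attribute — not a superkey.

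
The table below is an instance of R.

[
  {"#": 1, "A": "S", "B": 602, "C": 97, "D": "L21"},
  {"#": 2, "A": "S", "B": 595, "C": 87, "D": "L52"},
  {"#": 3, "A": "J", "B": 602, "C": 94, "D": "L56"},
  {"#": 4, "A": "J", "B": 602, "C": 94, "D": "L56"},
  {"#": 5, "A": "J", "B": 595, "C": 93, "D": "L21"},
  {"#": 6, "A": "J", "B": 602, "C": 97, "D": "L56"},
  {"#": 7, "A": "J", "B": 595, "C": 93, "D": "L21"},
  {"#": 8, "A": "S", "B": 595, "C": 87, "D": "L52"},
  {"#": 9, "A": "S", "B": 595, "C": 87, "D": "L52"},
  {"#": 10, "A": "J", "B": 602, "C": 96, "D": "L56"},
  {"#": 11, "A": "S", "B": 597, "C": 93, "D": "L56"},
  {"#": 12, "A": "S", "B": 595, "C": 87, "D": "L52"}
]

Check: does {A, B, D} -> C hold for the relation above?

No

(A=S, B=602, D=L21): row 1 → C = 97 ✓
(A=S, B=595, D=L52): rows 2, 8, 9, 12 → C = 87, 87, 87, 87 ✓
(A=J, B=602, D=L56): rows 3, 4, 6, 10 → C takes values {94, 97, 96} — violation
(A=J, B=595, D=L21): rows 5, 7 → C = 93, 93 ✓
(A=S, B=597, D=L56): row 11 → C = 93 ✓
Two rows agree on {A, B, D} but differ on C, so {A, B, D} -> C does not hold.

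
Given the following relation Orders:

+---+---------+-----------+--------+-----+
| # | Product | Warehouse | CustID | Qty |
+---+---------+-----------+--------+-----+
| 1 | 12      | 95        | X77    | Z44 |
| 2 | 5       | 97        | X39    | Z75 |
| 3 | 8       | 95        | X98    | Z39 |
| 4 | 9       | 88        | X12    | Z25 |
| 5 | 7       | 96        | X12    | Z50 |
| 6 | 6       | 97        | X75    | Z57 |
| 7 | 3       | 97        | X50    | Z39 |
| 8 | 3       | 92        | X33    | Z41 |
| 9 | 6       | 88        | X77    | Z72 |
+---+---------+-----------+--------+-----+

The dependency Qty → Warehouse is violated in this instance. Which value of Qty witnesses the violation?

Qty=Z44: row 1 → Warehouse = 95 ✓
Qty=Z75: row 2 → Warehouse = 97 ✓
Qty=Z39: rows 3, 7 → Warehouse takes values {95, 97} — violation
Qty=Z25: row 4 → Warehouse = 88 ✓
Qty=Z50: row 5 → Warehouse = 96 ✓
Qty=Z57: row 6 → Warehouse = 97 ✓
Qty=Z41: row 8 → Warehouse = 92 ✓
Qty=Z72: row 9 → Warehouse = 88 ✓
The only Qty value with inconsistent Warehouse is Qty=Z39.

Z39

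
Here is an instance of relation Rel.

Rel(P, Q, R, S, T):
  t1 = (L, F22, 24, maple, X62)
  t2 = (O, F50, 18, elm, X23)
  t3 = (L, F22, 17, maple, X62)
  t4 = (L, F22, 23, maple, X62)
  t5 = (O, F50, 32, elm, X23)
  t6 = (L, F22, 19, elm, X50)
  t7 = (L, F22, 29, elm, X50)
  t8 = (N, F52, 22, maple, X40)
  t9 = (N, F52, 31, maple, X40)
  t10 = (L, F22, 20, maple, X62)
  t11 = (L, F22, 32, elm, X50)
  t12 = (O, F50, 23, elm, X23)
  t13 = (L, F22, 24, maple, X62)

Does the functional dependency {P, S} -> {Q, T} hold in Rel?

Yes

(P=L, S=maple): rows 1, 3, 4, 10, 13 → {Q,T} = (F22, X62), (F22, X62), (F22, X62), (F22, X62), (F22, X62) ✓
(P=O, S=elm): rows 2, 5, 12 → {Q,T} = (F50, X23), (F50, X23), (F50, X23) ✓
(P=L, S=elm): rows 6, 7, 11 → {Q,T} = (F22, X50), (F22, X50), (F22, X50) ✓
(P=N, S=maple): rows 8, 9 → {Q,T} = (F52, X40), (F52, X40) ✓
Every {P, S} value is associated with a single {Q, T} value, so {P, S} -> {Q, T} holds.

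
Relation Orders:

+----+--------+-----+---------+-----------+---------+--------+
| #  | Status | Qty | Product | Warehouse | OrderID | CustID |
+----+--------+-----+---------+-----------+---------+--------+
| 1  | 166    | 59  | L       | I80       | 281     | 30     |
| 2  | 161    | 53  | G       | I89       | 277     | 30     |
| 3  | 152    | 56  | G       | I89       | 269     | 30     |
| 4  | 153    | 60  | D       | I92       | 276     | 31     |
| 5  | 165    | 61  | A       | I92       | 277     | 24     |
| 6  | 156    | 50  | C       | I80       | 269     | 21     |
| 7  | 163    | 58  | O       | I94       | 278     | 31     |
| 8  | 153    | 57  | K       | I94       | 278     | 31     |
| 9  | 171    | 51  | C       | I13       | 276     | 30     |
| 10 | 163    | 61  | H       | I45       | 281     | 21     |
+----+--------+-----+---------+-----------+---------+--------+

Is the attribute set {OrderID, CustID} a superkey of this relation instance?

Rows 7 and 8 have the same {OrderID, CustID} value (OrderID=278, CustID=31) but are distinct tuples, so {OrderID, CustID} does not determine every attribute — not a superkey.

No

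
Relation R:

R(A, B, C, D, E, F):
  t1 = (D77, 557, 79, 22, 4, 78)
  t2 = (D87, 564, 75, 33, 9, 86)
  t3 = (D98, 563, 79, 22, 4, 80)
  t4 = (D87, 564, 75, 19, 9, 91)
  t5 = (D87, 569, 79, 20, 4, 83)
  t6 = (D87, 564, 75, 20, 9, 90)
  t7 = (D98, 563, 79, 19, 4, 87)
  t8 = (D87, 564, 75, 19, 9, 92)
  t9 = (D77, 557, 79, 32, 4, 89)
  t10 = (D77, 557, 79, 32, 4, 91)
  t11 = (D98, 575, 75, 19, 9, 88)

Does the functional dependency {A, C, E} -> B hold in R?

(A=D77, C=79, E=4): rows 1, 9, 10 → B = 557, 557, 557 ✓
(A=D87, C=75, E=9): rows 2, 4, 6, 8 → B = 564, 564, 564, 564 ✓
(A=D98, C=79, E=4): rows 3, 7 → B = 563, 563 ✓
(A=D87, C=79, E=4): row 5 → B = 569 ✓
(A=D98, C=75, E=9): row 11 → B = 575 ✓
Every {A, C, E} value is associated with a single B value, so {A, C, E} -> B holds.

Yes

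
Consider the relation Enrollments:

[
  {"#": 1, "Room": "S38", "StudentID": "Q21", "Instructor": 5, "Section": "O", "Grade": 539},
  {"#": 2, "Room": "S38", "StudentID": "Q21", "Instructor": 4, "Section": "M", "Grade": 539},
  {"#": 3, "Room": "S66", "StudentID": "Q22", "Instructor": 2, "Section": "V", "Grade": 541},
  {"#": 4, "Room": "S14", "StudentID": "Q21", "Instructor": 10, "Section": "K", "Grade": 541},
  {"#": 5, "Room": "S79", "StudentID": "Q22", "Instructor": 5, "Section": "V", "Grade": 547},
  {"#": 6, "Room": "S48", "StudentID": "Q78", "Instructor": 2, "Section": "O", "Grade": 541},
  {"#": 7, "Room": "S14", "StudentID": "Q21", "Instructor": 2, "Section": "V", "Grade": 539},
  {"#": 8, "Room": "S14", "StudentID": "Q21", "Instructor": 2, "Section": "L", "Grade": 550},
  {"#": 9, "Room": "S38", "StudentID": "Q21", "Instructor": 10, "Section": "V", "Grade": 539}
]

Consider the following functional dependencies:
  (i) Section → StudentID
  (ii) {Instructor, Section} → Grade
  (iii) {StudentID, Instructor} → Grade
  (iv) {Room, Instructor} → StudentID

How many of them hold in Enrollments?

1

(i) Section → StudentID: Section=O: rows 1, 6 → StudentID takes values {Q21, Q78} — violation; Section=V: rows 3, 5, 7, 9 → StudentID takes values {Q22, Q21} — violation — fails.
(ii) {Instructor, Section} → Grade: (Instructor=2, Section=V): rows 3, 7 → Grade takes values {541, 539} — violation — fails.
(iii) {StudentID, Instructor} → Grade: (StudentID=Q21, Instructor=10): rows 4, 9 → Grade takes values {541, 539} — violation; (StudentID=Q21, Instructor=2): rows 7, 8 → Grade takes values {539, 550} — violation — fails.
(iv) {Room, Instructor} → StudentID: every LHS value maps to a single RHS value — holds.
1 of the 4 dependencies holds.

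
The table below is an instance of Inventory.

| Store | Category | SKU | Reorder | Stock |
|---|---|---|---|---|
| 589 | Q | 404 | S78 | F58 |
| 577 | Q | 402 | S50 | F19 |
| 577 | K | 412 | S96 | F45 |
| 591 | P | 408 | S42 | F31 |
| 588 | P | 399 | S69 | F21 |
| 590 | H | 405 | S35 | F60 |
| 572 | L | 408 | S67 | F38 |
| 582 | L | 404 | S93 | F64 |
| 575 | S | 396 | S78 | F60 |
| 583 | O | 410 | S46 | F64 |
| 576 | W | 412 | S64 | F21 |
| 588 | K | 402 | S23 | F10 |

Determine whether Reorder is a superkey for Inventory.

Two distinct rows share Reorder=S78, so Reorder does not determine every attribute — not a superkey.

No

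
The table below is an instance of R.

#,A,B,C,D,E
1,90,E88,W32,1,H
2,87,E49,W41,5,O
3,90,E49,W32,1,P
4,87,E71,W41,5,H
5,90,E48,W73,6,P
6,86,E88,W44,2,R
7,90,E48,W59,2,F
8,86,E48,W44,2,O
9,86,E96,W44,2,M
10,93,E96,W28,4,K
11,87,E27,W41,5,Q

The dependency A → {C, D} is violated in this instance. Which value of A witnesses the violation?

A=90: rows 1, 3, 5, 7 → {C,D} takes values {(W32, 1), (W73, 6), (W59, 2)} — violation
A=87: rows 2, 4, 11 → {C,D} = (W41, 5), (W41, 5), (W41, 5) ✓
A=86: rows 6, 8, 9 → {C,D} = (W44, 2), (W44, 2), (W44, 2) ✓
A=93: row 10 → {C,D} = (W28, 4) ✓
The only A value with inconsistent RHS is A=90.

90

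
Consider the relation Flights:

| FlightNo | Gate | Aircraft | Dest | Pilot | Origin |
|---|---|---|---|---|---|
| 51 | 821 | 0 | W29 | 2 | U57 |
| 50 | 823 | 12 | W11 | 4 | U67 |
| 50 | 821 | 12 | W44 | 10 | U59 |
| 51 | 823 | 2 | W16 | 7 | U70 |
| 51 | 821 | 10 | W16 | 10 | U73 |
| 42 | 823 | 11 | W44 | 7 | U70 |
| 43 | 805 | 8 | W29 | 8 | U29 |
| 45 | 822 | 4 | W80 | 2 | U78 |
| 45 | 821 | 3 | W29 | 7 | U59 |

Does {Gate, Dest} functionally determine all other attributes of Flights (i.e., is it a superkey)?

No

Two distinct rows share (Gate=821, Dest=W29), so {Gate, Dest} does not determine every attribute — not a superkey.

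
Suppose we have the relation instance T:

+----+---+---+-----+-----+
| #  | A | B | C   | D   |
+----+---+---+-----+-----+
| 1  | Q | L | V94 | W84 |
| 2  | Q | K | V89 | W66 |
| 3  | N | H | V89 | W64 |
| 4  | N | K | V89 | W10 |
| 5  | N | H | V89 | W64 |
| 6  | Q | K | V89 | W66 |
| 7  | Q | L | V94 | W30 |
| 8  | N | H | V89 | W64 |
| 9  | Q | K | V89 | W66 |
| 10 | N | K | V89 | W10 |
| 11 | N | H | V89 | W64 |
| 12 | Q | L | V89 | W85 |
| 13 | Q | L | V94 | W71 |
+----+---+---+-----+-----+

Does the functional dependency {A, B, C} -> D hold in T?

(A=Q, B=L, C=V94): rows 1, 7, 13 → D takes values {W84, W30, W71} — violation
(A=Q, B=K, C=V89): rows 2, 6, 9 → D = W66, W66, W66 ✓
(A=N, B=H, C=V89): rows 3, 5, 8, 11 → D = W64, W64, W64, W64 ✓
(A=N, B=K, C=V89): rows 4, 10 → D = W10, W10 ✓
(A=Q, B=L, C=V89): row 12 → D = W85 ✓
Two rows agree on {A, B, C} but differ on D, so {A, B, C} -> D does not hold.

No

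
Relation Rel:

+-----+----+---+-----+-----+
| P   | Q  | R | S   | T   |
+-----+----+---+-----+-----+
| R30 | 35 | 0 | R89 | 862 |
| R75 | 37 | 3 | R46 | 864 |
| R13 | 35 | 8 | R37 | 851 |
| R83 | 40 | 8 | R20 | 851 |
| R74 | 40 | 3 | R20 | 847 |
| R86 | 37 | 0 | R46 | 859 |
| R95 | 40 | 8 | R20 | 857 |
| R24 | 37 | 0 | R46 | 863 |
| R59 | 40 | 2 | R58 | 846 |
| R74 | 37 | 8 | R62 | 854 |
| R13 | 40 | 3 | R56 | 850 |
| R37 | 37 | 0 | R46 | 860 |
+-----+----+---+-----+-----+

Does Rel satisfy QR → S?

No

(Q=35, R=0): 1 row → S = R89 ✓
(Q=37, R=3): 1 row → S = R46 ✓
(Q=35, R=8): 1 row → S = R37 ✓
(Q=40, R=8): 2 rows → S = R20, R20 ✓
(Q=40, R=3): 2 rows → S takes values {R20, R56} — violation
(Q=37, R=0): 3 rows → S = R46, R46, R46 ✓
(Q=40, R=2): 1 row → S = R58 ✓
(Q=37, R=8): 1 row → S = R62 ✓
Two rows agree on QR but differ on S, so QR → S does not hold.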